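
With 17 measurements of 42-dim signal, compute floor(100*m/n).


100*m/n = 100*17/42 ≈ 40.4762.
floor = 40.

40


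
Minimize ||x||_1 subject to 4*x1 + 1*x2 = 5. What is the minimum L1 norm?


Axis intercepts:
  x1 = 5/4, x2 = 0: L1 = 5/4
  x1 = 0, x2 = 5: L1 = 5
x* = (5/4, 0)
||x*||_1 = 5/4.

5/4


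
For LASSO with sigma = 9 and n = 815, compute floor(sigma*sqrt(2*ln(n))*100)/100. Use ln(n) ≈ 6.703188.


ln(815) ≈ 6.703188.
2*ln(n) ≈ 13.406376.
sqrt(2*ln(n)) ≈ sqrt(13.406376) ≈ 3.661472.
lambda ≈ 9*3.661472 = 32.953248.
floor(lambda*100)/100 = 32.95.

32.95


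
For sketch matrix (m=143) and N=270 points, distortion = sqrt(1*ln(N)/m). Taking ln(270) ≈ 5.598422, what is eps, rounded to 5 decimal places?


ln(270) ≈ 5.598422.
1*ln(N)/m ≈ 1*5.598422/143 ≈ 0.0391498.
eps = sqrt(0.0391498) ≈ 0.1978631 ≈ 0.19786.

0.19786


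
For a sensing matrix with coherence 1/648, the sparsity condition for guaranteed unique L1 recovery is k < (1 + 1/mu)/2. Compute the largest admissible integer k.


1/mu = 648.
1 + 1/mu = 649.
(1 + 1/mu)/2 = 324.5 is not an integer, so k_max = floor(324.5) = 324.

324


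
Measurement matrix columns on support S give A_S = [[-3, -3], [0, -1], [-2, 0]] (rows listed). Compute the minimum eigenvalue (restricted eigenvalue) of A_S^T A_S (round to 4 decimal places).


A_S^T A_S = [[13, 9], [9, 10]].
trace = 23.
det = 49.
disc = trace^2 - 4*det = 529 - 4*49 = 333.
sqrt(333) ≈ 18.248288.
lam_min = (23 - sqrt(333))/2 ≈ (23 - 18.248288)/2 = 2.375856 ≈ 2.3759.

2.3759


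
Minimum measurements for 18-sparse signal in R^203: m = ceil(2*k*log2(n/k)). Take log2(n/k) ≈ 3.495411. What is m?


log2(n/k) = log2(203/18) ≈ 3.495411.
2*k*log2(n/k) ≈ 2*18*3.495411 = 125.834796.
m = ceil(125.834796) = 126.

126


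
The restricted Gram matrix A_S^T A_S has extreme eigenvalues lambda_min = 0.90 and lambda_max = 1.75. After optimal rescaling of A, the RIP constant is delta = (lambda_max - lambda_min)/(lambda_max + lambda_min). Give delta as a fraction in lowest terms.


lambda_max - lambda_min = 1.75 - 0.90 = 0.85.
lambda_max + lambda_min = 1.75 + 0.90 = 2.65.
delta = 0.85/2.65 = 85/265 = 17/53.

17/53


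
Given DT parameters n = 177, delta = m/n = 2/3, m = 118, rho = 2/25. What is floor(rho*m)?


m = 2/3*177 = 118.
rho = 2/25.
rho*m = 2/25*118 = 9.44.
k = floor(9.44) = 9.

9


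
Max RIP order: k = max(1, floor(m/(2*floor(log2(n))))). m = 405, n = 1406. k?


floor(log2(1406)) = 10.
2*10 = 20.
m/(2*floor(log2(n))) = 405/20 ≈ 20.25.
floor = 20.
k = max(1, 20) = 20.

20


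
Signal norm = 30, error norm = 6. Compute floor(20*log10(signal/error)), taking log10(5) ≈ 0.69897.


||x||/||e|| = 30/6 = 5.
log10(5) ≈ 0.69897.
20*log10(||x||/||e||) ≈ 20*0.69897 = 13.9794.
floor(13.9794) = 13.

13


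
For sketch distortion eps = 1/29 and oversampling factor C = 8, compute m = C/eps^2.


1/eps = 29.
(1/eps)^2 = 841.
m = 8*841 = 6728.

6728


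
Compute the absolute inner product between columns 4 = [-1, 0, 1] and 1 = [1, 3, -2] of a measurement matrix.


Inner product: -1*1 + 0*3 + 1*-2
Products: [-1, 0, -2]
Sum = -3.
|dot| = 3.

3


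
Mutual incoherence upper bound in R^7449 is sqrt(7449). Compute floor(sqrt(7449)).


86^2 = 7396 <= 7449 < 7569 = 87^2, so 86 <= sqrt(7449) < 87.
floor(sqrt(7449)) = 86.

86


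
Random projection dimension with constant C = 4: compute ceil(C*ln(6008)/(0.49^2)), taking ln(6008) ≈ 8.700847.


ln(6008) ≈ 8.700847.
eps^2 = 0.49^2 = 0.2401.
C*ln(N)/eps^2 ≈ 4*8.700847/0.2401 ≈ 144.9537.
m = ceil(144.9537) = 145.

145


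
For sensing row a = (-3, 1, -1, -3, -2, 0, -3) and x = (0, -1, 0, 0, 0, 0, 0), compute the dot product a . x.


Non-zero terms: ['1*-1']
Products: [-1]
y = sum = -1.

-1


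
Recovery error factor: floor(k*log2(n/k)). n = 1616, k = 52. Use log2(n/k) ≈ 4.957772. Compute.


log2(n/k) = log2(1616/52) ≈ 4.957772.
k*log2(n/k) ≈ 52*4.957772 = 257.804144.
floor(257.804144) = 257.

257


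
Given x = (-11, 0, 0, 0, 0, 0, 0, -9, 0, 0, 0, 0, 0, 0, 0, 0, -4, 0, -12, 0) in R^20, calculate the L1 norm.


Non-zero entries: [(0, -11), (7, -9), (16, -4), (18, -12)]
Absolute values: [11, 9, 4, 12]
||x||_1 = sum = 36.

36


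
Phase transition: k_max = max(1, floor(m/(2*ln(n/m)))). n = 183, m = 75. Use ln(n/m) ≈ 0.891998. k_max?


n/m = 183/75 = 61/25.
ln(n/m) ≈ 0.891998.
2*ln(n/m) ≈ 1.783996.
m/(2*ln(n/m)) ≈ 75/1.783996 ≈ 42.0405.
floor = 42.
k_max = max(1, 42) = 42.

42


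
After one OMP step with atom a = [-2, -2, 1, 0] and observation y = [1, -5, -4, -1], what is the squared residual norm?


a^T a = 9.
a^T y = 4.
coeff = 4/9 = 4/9.
||r||^2 = 371/9.

371/9


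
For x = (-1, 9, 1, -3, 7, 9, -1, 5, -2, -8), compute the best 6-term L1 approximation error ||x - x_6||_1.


Sorted |x_i| descending: [9, 9, 8, 7, 5, 3, 2, 1, 1, 1]
Keep top 6: [9, 9, 8, 7, 5, 3]
Tail entries: [2, 1, 1, 1]
L1 error = sum of tail = 5.

5


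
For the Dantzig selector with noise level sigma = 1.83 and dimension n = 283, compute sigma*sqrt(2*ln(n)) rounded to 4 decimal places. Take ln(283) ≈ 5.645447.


ln(283) ≈ 5.645447.
2*ln(n) ≈ 11.290894.
sqrt(2*ln(n)) ≈ sqrt(11.290894) ≈ 3.360193.
threshold ≈ 1.83*3.360193 = 6.14915319 ≈ 6.1492.

6.1492


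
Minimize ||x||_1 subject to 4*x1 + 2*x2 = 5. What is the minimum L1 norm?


Axis intercepts:
  x1 = 5/4, x2 = 0: L1 = 5/4
  x1 = 0, x2 = 5/2: L1 = 5/2
x* = (5/4, 0)
||x*||_1 = 5/4.

5/4


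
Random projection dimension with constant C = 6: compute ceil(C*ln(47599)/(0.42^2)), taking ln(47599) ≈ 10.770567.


ln(47599) ≈ 10.770567.
eps^2 = 0.42^2 = 0.1764.
C*ln(N)/eps^2 ≈ 6*10.770567/0.1764 ≈ 366.3458.
m = ceil(366.3458) = 367.

367


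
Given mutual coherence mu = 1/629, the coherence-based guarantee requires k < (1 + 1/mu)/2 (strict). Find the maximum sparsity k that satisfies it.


1/mu = 629.
1 + 1/mu = 630.
(1 + 1/mu)/2 = 315 is an integer and the inequality is strict, so k_max = 315 - 1 = 314.

314


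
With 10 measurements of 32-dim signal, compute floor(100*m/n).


100*m/n = 100*10/32 ≈ 31.25.
floor = 31.

31


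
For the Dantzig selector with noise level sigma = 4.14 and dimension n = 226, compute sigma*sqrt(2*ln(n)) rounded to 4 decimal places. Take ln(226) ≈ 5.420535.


ln(226) ≈ 5.420535.
2*ln(n) ≈ 10.84107.
sqrt(2*ln(n)) ≈ sqrt(10.84107) ≈ 3.292578.
threshold ≈ 4.14*3.292578 = 13.63127292 ≈ 13.6313.

13.6313


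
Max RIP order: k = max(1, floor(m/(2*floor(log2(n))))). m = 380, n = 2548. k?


floor(log2(2548)) = 11.
2*11 = 22.
m/(2*floor(log2(n))) = 380/22 ≈ 17.2727.
floor = 17.
k = max(1, 17) = 17.

17


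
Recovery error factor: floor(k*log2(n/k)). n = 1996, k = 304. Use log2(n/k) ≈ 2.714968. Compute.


log2(n/k) = log2(1996/304) ≈ 2.714968.
k*log2(n/k) ≈ 304*2.714968 = 825.350272.
floor(825.350272) = 825.

825


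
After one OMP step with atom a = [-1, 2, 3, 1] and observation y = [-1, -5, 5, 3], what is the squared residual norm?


a^T a = 15.
a^T y = 9.
coeff = 9/15 = 3/5.
||r||^2 = 273/5.

273/5


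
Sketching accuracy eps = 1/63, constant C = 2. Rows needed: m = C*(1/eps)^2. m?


1/eps = 63.
(1/eps)^2 = 3969.
m = 2*3969 = 7938.

7938


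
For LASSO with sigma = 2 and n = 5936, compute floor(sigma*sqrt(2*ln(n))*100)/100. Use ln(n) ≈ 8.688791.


ln(5936) ≈ 8.688791.
2*ln(n) ≈ 17.377582.
sqrt(2*ln(n)) ≈ sqrt(17.377582) ≈ 4.168643.
lambda ≈ 2*4.168643 = 8.337286.
floor(lambda*100)/100 = 8.33.

8.33


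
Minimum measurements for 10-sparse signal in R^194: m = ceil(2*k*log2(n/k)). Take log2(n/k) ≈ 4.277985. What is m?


log2(n/k) = log2(194/10) ≈ 4.277985.
2*k*log2(n/k) ≈ 2*10*4.277985 = 85.5597.
m = ceil(85.5597) = 86.

86


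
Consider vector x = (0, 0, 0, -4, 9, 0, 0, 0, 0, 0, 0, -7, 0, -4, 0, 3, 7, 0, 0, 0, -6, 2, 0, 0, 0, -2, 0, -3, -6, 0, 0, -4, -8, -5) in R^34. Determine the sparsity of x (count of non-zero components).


Non-zero positions: [3, 4, 11, 13, 15, 16, 20, 21, 25, 27, 28, 31, 32, 33].
Sparsity = 14.

14


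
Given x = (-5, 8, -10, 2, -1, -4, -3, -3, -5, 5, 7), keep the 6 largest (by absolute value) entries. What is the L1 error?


Sorted |x_i| descending: [10, 8, 7, 5, 5, 5, 4, 3, 3, 2, 1]
Keep top 6: [10, 8, 7, 5, 5, 5]
Tail entries: [4, 3, 3, 2, 1]
L1 error = sum of tail = 13.

13


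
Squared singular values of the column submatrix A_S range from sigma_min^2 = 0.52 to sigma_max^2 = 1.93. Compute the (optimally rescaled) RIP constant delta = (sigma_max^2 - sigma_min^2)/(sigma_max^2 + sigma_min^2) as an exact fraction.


lambda_max - lambda_min = 1.93 - 0.52 = 1.41.
lambda_max + lambda_min = 1.93 + 0.52 = 2.45.
delta = 1.41/2.45 = 141/245.

141/245


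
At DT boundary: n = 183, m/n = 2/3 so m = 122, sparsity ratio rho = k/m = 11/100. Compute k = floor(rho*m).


m = 2/3*183 = 122.
rho = 11/100.
rho*m = 11/100*122 = 13.42.
k = floor(13.42) = 13.

13


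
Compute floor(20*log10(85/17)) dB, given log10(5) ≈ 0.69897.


||x||/||e|| = 85/17 = 5.
log10(5) ≈ 0.69897.
20*log10(||x||/||e||) ≈ 20*0.69897 = 13.9794.
floor(13.9794) = 13.

13


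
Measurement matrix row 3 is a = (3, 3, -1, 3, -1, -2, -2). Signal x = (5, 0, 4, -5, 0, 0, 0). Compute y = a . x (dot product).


Non-zero terms: ['3*5', '-1*4', '3*-5']
Products: [15, -4, -15]
y = sum = -4.

-4


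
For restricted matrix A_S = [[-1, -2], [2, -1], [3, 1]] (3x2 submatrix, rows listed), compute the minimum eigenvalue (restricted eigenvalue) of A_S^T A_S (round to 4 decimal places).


A_S^T A_S = [[14, 3], [3, 6]].
trace = 20.
det = 75.
disc = trace^2 - 4*det = 400 - 4*75 = 100.
sqrt(100) = 10.
lam_min = (20 - 10)/2 = 5 = 5.0000.

5.0000


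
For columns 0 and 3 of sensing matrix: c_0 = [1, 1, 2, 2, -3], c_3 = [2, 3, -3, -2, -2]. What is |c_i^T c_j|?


Inner product: 1*2 + 1*3 + 2*-3 + 2*-2 + -3*-2
Products: [2, 3, -6, -4, 6]
Sum = 1.
|dot| = 1.

1


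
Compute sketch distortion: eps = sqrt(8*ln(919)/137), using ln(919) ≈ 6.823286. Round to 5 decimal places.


ln(919) ≈ 6.823286.
8*ln(N)/m ≈ 8*6.823286/137 ≈ 0.39844006.
eps = sqrt(0.39844006) ≈ 0.6312211 ≈ 0.63122.

0.63122


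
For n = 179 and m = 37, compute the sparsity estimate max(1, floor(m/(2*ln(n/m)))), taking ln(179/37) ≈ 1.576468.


n/m = 179/37.
ln(n/m) ≈ 1.576468.
2*ln(n/m) ≈ 3.152936.
m/(2*ln(n/m)) ≈ 37/3.152936 ≈ 11.7351.
floor = 11.
k_max = max(1, 11) = 11.

11


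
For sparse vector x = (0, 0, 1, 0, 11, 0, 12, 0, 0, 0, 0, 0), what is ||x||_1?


Non-zero entries: [(2, 1), (4, 11), (6, 12)]
Absolute values: [1, 11, 12]
||x||_1 = sum = 24.

24


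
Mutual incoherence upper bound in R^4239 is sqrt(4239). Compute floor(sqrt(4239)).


65^2 = 4225 <= 4239 < 4356 = 66^2, so 65 <= sqrt(4239) < 66.
floor(sqrt(4239)) = 65.

65


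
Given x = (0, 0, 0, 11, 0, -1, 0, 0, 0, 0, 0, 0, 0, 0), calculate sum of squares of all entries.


Non-zero entries: [(3, 11), (5, -1)]
Squares: [121, 1]
||x||_2^2 = sum = 122.

122


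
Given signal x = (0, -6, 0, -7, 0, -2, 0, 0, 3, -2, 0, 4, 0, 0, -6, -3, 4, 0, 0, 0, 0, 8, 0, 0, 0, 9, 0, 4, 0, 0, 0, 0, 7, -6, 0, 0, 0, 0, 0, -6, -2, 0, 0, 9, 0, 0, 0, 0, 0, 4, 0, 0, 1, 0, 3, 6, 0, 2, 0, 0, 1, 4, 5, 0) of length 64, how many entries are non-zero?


Non-zero positions: [1, 3, 5, 8, 9, 11, 14, 15, 16, 21, 25, 27, 32, 33, 39, 40, 43, 49, 52, 54, 55, 57, 60, 61, 62].
Sparsity = 25.

25


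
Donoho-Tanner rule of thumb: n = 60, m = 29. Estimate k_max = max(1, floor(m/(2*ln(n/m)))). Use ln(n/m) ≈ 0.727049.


n/m = 60/29.
ln(n/m) ≈ 0.727049.
2*ln(n/m) ≈ 1.454098.
m/(2*ln(n/m)) ≈ 29/1.454098 ≈ 19.9436.
floor = 19.
k_max = max(1, 19) = 19.

19


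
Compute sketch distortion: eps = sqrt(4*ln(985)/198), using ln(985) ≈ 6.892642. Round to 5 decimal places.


ln(985) ≈ 6.892642.
4*ln(N)/m ≈ 4*6.892642/198 ≈ 0.13924529.
eps = sqrt(0.13924529) ≈ 0.3731559 ≈ 0.37316.

0.37316


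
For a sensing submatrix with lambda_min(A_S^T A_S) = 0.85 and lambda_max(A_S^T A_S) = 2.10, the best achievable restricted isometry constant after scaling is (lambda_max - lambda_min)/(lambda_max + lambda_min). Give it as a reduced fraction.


lambda_max - lambda_min = 2.10 - 0.85 = 1.25.
lambda_max + lambda_min = 2.10 + 0.85 = 2.95.
delta = 1.25/2.95 = 125/295 = 25/59.

25/59


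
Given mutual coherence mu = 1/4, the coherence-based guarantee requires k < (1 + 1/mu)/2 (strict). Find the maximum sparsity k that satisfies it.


1/mu = 4.
1 + 1/mu = 5.
(1 + 1/mu)/2 = 2.5 is not an integer, so k_max = floor(2.5) = 2.

2


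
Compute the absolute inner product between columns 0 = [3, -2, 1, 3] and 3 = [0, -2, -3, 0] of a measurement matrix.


Inner product: 3*0 + -2*-2 + 1*-3 + 3*0
Products: [0, 4, -3, 0]
Sum = 1.
|dot| = 1.

1


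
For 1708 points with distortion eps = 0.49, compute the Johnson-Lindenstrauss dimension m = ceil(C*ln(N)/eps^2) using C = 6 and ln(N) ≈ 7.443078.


ln(1708) ≈ 7.443078.
eps^2 = 0.49^2 = 0.2401.
C*ln(N)/eps^2 ≈ 6*7.443078/0.2401 ≈ 185.9995.
m = ceil(185.9995) = 186.

186


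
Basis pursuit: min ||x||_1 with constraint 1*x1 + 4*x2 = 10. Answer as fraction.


Axis intercepts:
  x1 = 10, x2 = 0: L1 = 10
  x1 = 0, x2 = 5/2: L1 = 5/2
x* = (0, 5/2)
||x*||_1 = 5/2.

5/2


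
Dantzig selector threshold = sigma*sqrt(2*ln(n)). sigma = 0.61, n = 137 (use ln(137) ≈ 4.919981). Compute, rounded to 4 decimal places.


ln(137) ≈ 4.919981.
2*ln(n) ≈ 9.839962.
sqrt(2*ln(n)) ≈ sqrt(9.839962) ≈ 3.136871.
threshold ≈ 0.61*3.136871 = 1.91349131 ≈ 1.9135.

1.9135


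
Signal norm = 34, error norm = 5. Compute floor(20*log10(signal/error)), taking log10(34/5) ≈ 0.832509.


||x||/||e|| = 34/5.
log10(34/5) ≈ 0.832509.
20*log10(||x||/||e||) ≈ 20*0.832509 = 16.65018.
floor(16.65018) = 16.

16


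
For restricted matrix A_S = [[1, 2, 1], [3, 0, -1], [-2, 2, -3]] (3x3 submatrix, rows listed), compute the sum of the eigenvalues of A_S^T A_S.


Sum of eigenvalues of A_S^T A_S = trace(A_S^T A_S) = sum of squared column norms of A_S.
A_S^T A_S diagonal: [14, 8, 11].
trace = 14 + 8 + 11 = 33.

33


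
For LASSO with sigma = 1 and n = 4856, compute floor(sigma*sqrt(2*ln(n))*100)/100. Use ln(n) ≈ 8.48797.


ln(4856) ≈ 8.48797.
2*ln(n) ≈ 16.97594.
sqrt(2*ln(n)) ≈ sqrt(16.97594) ≈ 4.120187.
lambda ≈ 1*4.120187 = 4.120187.
floor(lambda*100)/100 = 4.12.

4.12


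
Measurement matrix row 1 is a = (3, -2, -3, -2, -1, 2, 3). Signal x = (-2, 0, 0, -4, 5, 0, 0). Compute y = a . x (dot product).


Non-zero terms: ['3*-2', '-2*-4', '-1*5']
Products: [-6, 8, -5]
y = sum = -3.

-3


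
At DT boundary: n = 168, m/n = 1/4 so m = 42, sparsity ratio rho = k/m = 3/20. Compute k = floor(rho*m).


m = 1/4*168 = 42.
rho = 3/20.
rho*m = 3/20*42 = 6.3.
k = floor(6.3) = 6.

6


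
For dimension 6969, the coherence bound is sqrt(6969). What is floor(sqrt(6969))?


83^2 = 6889 <= 6969 < 7056 = 84^2, so 83 <= sqrt(6969) < 84.
floor(sqrt(6969)) = 83.

83


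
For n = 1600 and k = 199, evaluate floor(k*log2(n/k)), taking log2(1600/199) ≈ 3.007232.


log2(n/k) = log2(1600/199) ≈ 3.007232.
k*log2(n/k) ≈ 199*3.007232 = 598.439168.
floor(598.439168) = 598.

598


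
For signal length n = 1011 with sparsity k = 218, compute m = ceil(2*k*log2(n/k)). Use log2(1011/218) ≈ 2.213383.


log2(n/k) = log2(1011/218) ≈ 2.213383.
2*k*log2(n/k) ≈ 2*218*2.213383 = 965.034988.
m = ceil(965.034988) = 966.

966


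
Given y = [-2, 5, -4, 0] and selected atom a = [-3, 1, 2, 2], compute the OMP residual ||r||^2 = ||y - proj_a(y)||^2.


a^T a = 18.
a^T y = 3.
coeff = 3/18 = 1/6.
||r||^2 = 89/2.

89/2


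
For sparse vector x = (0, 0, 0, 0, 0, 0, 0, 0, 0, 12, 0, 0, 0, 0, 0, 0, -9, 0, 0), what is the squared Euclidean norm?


Non-zero entries: [(9, 12), (16, -9)]
Squares: [144, 81]
||x||_2^2 = sum = 225.

225


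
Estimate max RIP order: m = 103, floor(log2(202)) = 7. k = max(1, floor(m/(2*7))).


floor(log2(202)) = 7.
2*7 = 14.
m/(2*floor(log2(n))) = 103/14 ≈ 7.3571.
floor = 7.
k = max(1, 7) = 7.

7


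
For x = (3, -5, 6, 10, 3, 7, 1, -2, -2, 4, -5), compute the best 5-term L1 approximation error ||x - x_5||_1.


Sorted |x_i| descending: [10, 7, 6, 5, 5, 4, 3, 3, 2, 2, 1]
Keep top 5: [10, 7, 6, 5, 5]
Tail entries: [4, 3, 3, 2, 2, 1]
L1 error = sum of tail = 15.

15


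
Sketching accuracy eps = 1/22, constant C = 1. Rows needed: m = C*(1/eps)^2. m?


1/eps = 22.
(1/eps)^2 = 484.
m = 1*484 = 484.

484


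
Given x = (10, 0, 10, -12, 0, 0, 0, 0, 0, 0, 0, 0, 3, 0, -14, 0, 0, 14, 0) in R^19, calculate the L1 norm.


Non-zero entries: [(0, 10), (2, 10), (3, -12), (12, 3), (14, -14), (17, 14)]
Absolute values: [10, 10, 12, 3, 14, 14]
||x||_1 = sum = 63.

63


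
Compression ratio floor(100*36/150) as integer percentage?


100*m/n = 100*36/150 ≈ 24.0.
floor = 24.

24


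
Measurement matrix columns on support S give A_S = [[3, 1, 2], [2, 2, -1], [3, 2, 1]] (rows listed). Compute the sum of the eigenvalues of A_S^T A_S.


Sum of eigenvalues of A_S^T A_S = trace(A_S^T A_S) = sum of squared column norms of A_S.
A_S^T A_S diagonal: [22, 9, 6].
trace = 22 + 9 + 6 = 37.

37


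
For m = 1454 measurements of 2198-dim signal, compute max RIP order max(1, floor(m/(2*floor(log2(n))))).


floor(log2(2198)) = 11.
2*11 = 22.
m/(2*floor(log2(n))) = 1454/22 ≈ 66.0909.
floor = 66.
k = max(1, 66) = 66.

66


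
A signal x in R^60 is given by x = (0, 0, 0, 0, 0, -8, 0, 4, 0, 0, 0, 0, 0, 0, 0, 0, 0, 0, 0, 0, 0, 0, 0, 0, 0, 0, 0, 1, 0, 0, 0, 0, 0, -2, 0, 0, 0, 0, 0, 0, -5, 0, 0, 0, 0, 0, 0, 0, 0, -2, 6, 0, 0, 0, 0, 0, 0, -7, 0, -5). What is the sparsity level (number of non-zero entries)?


Non-zero positions: [5, 7, 27, 33, 40, 49, 50, 57, 59].
Sparsity = 9.

9


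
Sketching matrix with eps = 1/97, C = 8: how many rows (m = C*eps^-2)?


1/eps = 97.
(1/eps)^2 = 9409.
m = 8*9409 = 75272.

75272


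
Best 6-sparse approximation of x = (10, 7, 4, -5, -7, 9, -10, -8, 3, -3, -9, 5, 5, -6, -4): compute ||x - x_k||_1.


Sorted |x_i| descending: [10, 10, 9, 9, 8, 7, 7, 6, 5, 5, 5, 4, 4, 3, 3]
Keep top 6: [10, 10, 9, 9, 8, 7]
Tail entries: [7, 6, 5, 5, 5, 4, 4, 3, 3]
L1 error = sum of tail = 42.

42


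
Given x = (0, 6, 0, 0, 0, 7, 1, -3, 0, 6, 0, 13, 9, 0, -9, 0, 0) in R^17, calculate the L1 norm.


Non-zero entries: [(1, 6), (5, 7), (6, 1), (7, -3), (9, 6), (11, 13), (12, 9), (14, -9)]
Absolute values: [6, 7, 1, 3, 6, 13, 9, 9]
||x||_1 = sum = 54.

54


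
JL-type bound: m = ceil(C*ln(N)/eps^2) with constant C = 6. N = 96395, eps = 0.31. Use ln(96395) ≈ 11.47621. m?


ln(96395) ≈ 11.47621.
eps^2 = 0.31^2 = 0.0961.
C*ln(N)/eps^2 ≈ 6*11.47621/0.0961 ≈ 716.5168.
m = ceil(716.5168) = 717.

717


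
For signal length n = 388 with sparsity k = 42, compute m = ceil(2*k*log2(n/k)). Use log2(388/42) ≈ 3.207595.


log2(n/k) = log2(388/42) ≈ 3.207595.
2*k*log2(n/k) ≈ 2*42*3.207595 = 269.43798.
m = ceil(269.43798) = 270.

270


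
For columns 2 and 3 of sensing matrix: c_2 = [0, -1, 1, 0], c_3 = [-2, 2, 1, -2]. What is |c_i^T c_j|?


Inner product: 0*-2 + -1*2 + 1*1 + 0*-2
Products: [0, -2, 1, 0]
Sum = -1.
|dot| = 1.

1


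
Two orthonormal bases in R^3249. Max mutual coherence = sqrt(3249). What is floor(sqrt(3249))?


57^2 = 3249 <= 3249 < 3364 = 58^2, so 57 <= sqrt(3249) < 58.
floor(sqrt(3249)) = 57.

57


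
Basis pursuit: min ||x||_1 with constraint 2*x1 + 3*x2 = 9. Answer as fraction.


Axis intercepts:
  x1 = 9/2, x2 = 0: L1 = 9/2
  x1 = 0, x2 = 3: L1 = 3
x* = (0, 3)
||x*||_1 = 3.

3


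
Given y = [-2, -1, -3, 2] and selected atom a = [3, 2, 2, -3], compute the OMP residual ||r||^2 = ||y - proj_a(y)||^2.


a^T a = 26.
a^T y = -20.
coeff = -20/26 = -10/13.
||r||^2 = 34/13.

34/13


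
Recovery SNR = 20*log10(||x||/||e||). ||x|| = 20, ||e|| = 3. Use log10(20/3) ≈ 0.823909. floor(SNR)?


||x||/||e|| = 20/3.
log10(20/3) ≈ 0.823909.
20*log10(||x||/||e||) ≈ 20*0.823909 = 16.47818.
floor(16.47818) = 16.

16


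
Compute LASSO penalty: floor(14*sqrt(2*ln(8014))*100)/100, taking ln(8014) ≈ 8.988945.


ln(8014) ≈ 8.988945.
2*ln(n) ≈ 17.97789.
sqrt(2*ln(n)) ≈ sqrt(17.97789) ≈ 4.240034.
lambda ≈ 14*4.240034 = 59.360476.
floor(lambda*100)/100 = 59.36.

59.36


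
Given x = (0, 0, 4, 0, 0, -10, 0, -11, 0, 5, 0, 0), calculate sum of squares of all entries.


Non-zero entries: [(2, 4), (5, -10), (7, -11), (9, 5)]
Squares: [16, 100, 121, 25]
||x||_2^2 = sum = 262.

262


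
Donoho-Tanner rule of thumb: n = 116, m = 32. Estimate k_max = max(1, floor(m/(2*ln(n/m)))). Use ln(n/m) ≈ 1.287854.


n/m = 116/32 = 29/8.
ln(n/m) ≈ 1.287854.
2*ln(n/m) ≈ 2.575708.
m/(2*ln(n/m)) ≈ 32/2.575708 ≈ 12.4238.
floor = 12.
k_max = max(1, 12) = 12.

12


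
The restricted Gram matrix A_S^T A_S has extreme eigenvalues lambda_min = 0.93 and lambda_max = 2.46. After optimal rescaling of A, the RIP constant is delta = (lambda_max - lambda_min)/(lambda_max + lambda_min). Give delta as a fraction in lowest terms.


lambda_max - lambda_min = 2.46 - 0.93 = 1.53.
lambda_max + lambda_min = 2.46 + 0.93 = 3.39.
delta = 1.53/3.39 = 153/339 = 51/113.

51/113


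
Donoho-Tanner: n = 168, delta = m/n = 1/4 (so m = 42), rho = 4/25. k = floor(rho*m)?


m = 1/4*168 = 42.
rho = 4/25.
rho*m = 4/25*42 = 6.72.
k = floor(6.72) = 6.

6


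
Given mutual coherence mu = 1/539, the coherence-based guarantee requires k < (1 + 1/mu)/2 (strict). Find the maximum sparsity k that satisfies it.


1/mu = 539.
1 + 1/mu = 540.
(1 + 1/mu)/2 = 270 is an integer and the inequality is strict, so k_max = 270 - 1 = 269.

269


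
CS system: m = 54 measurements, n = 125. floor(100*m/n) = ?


100*m/n = 100*54/125 ≈ 43.2.
floor = 43.

43


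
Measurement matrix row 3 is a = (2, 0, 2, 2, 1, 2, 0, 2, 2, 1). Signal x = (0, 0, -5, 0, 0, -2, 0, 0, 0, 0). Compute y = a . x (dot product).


Non-zero terms: ['2*-5', '2*-2']
Products: [-10, -4]
y = sum = -14.

-14


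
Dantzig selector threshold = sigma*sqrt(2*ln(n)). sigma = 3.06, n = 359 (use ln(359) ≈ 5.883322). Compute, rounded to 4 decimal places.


ln(359) ≈ 5.883322.
2*ln(n) ≈ 11.766644.
sqrt(2*ln(n)) ≈ sqrt(11.766644) ≈ 3.430254.
threshold ≈ 3.06*3.430254 = 10.49657724 ≈ 10.4966.

10.4966


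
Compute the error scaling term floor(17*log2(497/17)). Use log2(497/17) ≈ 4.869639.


log2(n/k) = log2(497/17) ≈ 4.869639.
k*log2(n/k) ≈ 17*4.869639 = 82.783863.
floor(82.783863) = 82.

82


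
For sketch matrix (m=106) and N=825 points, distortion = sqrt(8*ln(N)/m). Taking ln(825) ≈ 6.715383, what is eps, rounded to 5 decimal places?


ln(825) ≈ 6.715383.
8*ln(N)/m ≈ 8*6.715383/106 ≈ 0.50682136.
eps = sqrt(0.50682136) ≈ 0.7119139 ≈ 0.71191.

0.71191


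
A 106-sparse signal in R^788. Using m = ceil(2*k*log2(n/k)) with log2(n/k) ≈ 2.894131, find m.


log2(n/k) = log2(788/106) ≈ 2.894131.
2*k*log2(n/k) ≈ 2*106*2.894131 = 613.555772.
m = ceil(613.555772) = 614.

614


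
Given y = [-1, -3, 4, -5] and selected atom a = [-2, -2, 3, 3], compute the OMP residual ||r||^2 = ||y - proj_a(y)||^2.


a^T a = 26.
a^T y = 5.
coeff = 5/26 = 5/26.
||r||^2 = 1301/26.

1301/26


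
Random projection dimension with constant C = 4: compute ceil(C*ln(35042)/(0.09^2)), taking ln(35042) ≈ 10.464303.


ln(35042) ≈ 10.464303.
eps^2 = 0.09^2 = 0.0081.
C*ln(N)/eps^2 ≈ 4*10.464303/0.0081 ≈ 5167.557.
m = ceil(5167.557) = 5168.

5168


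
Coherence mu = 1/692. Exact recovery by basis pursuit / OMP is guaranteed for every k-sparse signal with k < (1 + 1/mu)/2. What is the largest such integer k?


1/mu = 692.
1 + 1/mu = 693.
(1 + 1/mu)/2 = 346.5 is not an integer, so k_max = floor(346.5) = 346.

346


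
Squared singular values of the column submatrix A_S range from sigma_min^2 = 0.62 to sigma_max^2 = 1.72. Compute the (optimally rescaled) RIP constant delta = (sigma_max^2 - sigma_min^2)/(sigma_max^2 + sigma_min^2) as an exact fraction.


lambda_max - lambda_min = 1.72 - 0.62 = 1.10.
lambda_max + lambda_min = 1.72 + 0.62 = 2.34.
delta = 1.10/2.34 = 110/234 = 55/117.

55/117


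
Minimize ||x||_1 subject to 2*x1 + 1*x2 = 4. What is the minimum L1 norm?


Axis intercepts:
  x1 = 2, x2 = 0: L1 = 2
  x1 = 0, x2 = 4: L1 = 4
x* = (2, 0)
||x*||_1 = 2.

2


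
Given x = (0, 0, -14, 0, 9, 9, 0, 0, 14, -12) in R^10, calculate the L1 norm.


Non-zero entries: [(2, -14), (4, 9), (5, 9), (8, 14), (9, -12)]
Absolute values: [14, 9, 9, 14, 12]
||x||_1 = sum = 58.

58


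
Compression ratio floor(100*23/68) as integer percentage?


100*m/n = 100*23/68 ≈ 33.8235.
floor = 33.

33


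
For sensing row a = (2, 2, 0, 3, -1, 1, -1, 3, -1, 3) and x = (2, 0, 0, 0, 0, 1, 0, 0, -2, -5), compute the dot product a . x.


Non-zero terms: ['2*2', '1*1', '-1*-2', '3*-5']
Products: [4, 1, 2, -15]
y = sum = -8.

-8


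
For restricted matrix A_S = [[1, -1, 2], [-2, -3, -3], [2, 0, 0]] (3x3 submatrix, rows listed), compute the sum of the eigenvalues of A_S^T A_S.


Sum of eigenvalues of A_S^T A_S = trace(A_S^T A_S) = sum of squared column norms of A_S.
A_S^T A_S diagonal: [9, 10, 13].
trace = 9 + 10 + 13 = 32.

32


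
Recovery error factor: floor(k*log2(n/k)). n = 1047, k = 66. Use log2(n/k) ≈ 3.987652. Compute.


log2(n/k) = log2(1047/66) ≈ 3.987652.
k*log2(n/k) ≈ 66*3.987652 = 263.185032.
floor(263.185032) = 263.

263


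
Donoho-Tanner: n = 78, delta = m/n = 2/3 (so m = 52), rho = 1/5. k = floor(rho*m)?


m = 2/3*78 = 52.
rho = 1/5.
rho*m = 1/5*52 = 10.4.
k = floor(10.4) = 10.

10


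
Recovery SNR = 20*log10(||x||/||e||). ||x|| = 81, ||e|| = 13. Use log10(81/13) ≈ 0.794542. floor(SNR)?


||x||/||e|| = 81/13.
log10(81/13) ≈ 0.794542.
20*log10(||x||/||e||) ≈ 20*0.794542 = 15.89084.
floor(15.89084) = 15.

15


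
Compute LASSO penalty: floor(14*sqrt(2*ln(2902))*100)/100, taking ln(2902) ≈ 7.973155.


ln(2902) ≈ 7.973155.
2*ln(n) ≈ 15.94631.
sqrt(2*ln(n)) ≈ sqrt(15.94631) ≈ 3.993283.
lambda ≈ 14*3.993283 = 55.905962.
floor(lambda*100)/100 = 55.90.

55.90


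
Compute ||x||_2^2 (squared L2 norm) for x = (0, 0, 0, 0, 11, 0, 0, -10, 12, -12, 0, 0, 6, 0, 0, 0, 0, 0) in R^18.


Non-zero entries: [(4, 11), (7, -10), (8, 12), (9, -12), (12, 6)]
Squares: [121, 100, 144, 144, 36]
||x||_2^2 = sum = 545.

545


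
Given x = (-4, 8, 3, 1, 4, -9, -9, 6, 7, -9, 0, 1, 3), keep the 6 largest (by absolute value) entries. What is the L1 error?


Sorted |x_i| descending: [9, 9, 9, 8, 7, 6, 4, 4, 3, 3, 1, 1, 0]
Keep top 6: [9, 9, 9, 8, 7, 6]
Tail entries: [4, 4, 3, 3, 1, 1, 0]
L1 error = sum of tail = 16.

16


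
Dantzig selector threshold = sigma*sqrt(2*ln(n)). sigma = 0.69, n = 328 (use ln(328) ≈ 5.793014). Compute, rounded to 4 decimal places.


ln(328) ≈ 5.793014.
2*ln(n) ≈ 11.586028.
sqrt(2*ln(n)) ≈ sqrt(11.586028) ≈ 3.403825.
threshold ≈ 0.69*3.403825 = 2.34863925 ≈ 2.3486.

2.3486


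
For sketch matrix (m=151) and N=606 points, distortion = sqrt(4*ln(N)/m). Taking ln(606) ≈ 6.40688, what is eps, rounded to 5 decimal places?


ln(606) ≈ 6.40688.
4*ln(N)/m ≈ 4*6.40688/151 ≈ 0.16971868.
eps = sqrt(0.16971868) ≈ 0.4119693 ≈ 0.41197.

0.41197


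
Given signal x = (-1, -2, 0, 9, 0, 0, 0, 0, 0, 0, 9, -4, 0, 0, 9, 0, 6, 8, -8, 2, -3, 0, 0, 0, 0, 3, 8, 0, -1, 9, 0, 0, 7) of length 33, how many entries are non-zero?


Non-zero positions: [0, 1, 3, 10, 11, 14, 16, 17, 18, 19, 20, 25, 26, 28, 29, 32].
Sparsity = 16.

16


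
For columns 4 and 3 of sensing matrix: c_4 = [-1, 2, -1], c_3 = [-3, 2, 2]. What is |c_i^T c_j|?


Inner product: -1*-3 + 2*2 + -1*2
Products: [3, 4, -2]
Sum = 5.
|dot| = 5.

5


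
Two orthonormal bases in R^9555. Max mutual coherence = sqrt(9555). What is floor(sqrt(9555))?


97^2 = 9409 <= 9555 < 9604 = 98^2, so 97 <= sqrt(9555) < 98.
floor(sqrt(9555)) = 97.

97


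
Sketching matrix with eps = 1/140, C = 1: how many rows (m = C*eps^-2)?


1/eps = 140.
(1/eps)^2 = 19600.
m = 1*19600 = 19600.

19600


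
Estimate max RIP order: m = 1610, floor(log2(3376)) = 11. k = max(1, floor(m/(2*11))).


floor(log2(3376)) = 11.
2*11 = 22.
m/(2*floor(log2(n))) = 1610/22 ≈ 73.1818.
floor = 73.
k = max(1, 73) = 73.

73


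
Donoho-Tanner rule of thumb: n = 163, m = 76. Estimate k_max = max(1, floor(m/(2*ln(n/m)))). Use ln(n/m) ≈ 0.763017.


n/m = 163/76.
ln(n/m) ≈ 0.763017.
2*ln(n/m) ≈ 1.526034.
m/(2*ln(n/m)) ≈ 76/1.526034 ≈ 49.8023.
floor = 49.
k_max = max(1, 49) = 49.

49


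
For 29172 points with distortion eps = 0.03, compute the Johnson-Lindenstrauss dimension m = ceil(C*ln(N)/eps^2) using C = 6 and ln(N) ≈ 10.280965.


ln(29172) ≈ 10.280965.
eps^2 = 0.03^2 = 0.0009.
C*ln(N)/eps^2 ≈ 6*10.280965/0.0009 ≈ 68539.7667.
m = ceil(68539.7667) = 68540.

68540


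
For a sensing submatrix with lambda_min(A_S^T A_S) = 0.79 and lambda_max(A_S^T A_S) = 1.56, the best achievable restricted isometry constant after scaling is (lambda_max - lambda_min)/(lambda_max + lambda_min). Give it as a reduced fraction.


lambda_max - lambda_min = 1.56 - 0.79 = 0.77.
lambda_max + lambda_min = 1.56 + 0.79 = 2.35.
delta = 0.77/2.35 = 77/235.

77/235


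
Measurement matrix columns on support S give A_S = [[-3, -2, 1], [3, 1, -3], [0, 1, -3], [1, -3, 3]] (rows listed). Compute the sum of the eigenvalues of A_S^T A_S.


Sum of eigenvalues of A_S^T A_S = trace(A_S^T A_S) = sum of squared column norms of A_S.
A_S^T A_S diagonal: [19, 15, 28].
trace = 19 + 15 + 28 = 62.

62


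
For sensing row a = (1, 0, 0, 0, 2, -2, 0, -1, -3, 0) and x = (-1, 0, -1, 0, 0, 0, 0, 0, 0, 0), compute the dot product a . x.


Non-zero terms: ['1*-1', '0*-1']
Products: [-1, 0]
y = sum = -1.

-1


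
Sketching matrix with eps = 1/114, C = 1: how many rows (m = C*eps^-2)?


1/eps = 114.
(1/eps)^2 = 12996.
m = 1*12996 = 12996.

12996


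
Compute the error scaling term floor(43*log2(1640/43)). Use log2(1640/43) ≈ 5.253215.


log2(n/k) = log2(1640/43) ≈ 5.253215.
k*log2(n/k) ≈ 43*5.253215 = 225.888245.
floor(225.888245) = 225.

225


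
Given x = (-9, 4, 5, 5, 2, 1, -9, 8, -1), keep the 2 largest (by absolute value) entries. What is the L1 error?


Sorted |x_i| descending: [9, 9, 8, 5, 5, 4, 2, 1, 1]
Keep top 2: [9, 9]
Tail entries: [8, 5, 5, 4, 2, 1, 1]
L1 error = sum of tail = 26.

26


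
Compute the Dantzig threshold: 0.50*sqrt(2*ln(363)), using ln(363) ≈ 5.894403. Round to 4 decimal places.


ln(363) ≈ 5.894403.
2*ln(n) ≈ 11.788806.
sqrt(2*ln(n)) ≈ sqrt(11.788806) ≈ 3.433483.
threshold ≈ 0.50*3.433483 = 1.7167415 ≈ 1.7167.

1.7167


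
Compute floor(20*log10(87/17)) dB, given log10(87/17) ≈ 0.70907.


||x||/||e|| = 87/17.
log10(87/17) ≈ 0.70907.
20*log10(||x||/||e||) ≈ 20*0.70907 = 14.1814.
floor(14.1814) = 14.

14


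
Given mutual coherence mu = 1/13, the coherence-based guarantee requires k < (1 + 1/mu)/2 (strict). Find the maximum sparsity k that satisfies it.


1/mu = 13.
1 + 1/mu = 14.
(1 + 1/mu)/2 = 7 is an integer and the inequality is strict, so k_max = 7 - 1 = 6.

6


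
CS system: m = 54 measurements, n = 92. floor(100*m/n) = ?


100*m/n = 100*54/92 ≈ 58.6957.
floor = 58.

58


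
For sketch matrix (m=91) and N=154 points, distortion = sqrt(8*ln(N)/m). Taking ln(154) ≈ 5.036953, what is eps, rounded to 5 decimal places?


ln(154) ≈ 5.036953.
8*ln(N)/m ≈ 8*5.036953/91 ≈ 0.44280905.
eps = sqrt(0.44280905) ≈ 0.665439 ≈ 0.66544.

0.66544


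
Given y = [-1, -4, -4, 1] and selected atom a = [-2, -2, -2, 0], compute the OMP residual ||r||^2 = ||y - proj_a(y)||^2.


a^T a = 12.
a^T y = 18.
coeff = 18/12 = 3/2.
||r||^2 = 7.

7


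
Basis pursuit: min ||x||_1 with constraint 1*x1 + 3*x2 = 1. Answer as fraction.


Axis intercepts:
  x1 = 1, x2 = 0: L1 = 1
  x1 = 0, x2 = 1/3: L1 = 1/3
x* = (0, 1/3)
||x*||_1 = 1/3.

1/3


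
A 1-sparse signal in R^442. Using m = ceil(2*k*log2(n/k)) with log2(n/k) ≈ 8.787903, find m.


log2(n/k) = log2(442/1) ≈ 8.787903.
2*k*log2(n/k) ≈ 2*1*8.787903 = 17.575806.
m = ceil(17.575806) = 18.

18


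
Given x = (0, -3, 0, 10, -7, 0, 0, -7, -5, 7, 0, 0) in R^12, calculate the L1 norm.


Non-zero entries: [(1, -3), (3, 10), (4, -7), (7, -7), (8, -5), (9, 7)]
Absolute values: [3, 10, 7, 7, 5, 7]
||x||_1 = sum = 39.

39


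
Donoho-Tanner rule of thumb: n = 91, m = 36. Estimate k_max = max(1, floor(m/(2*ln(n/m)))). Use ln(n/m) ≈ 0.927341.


n/m = 91/36.
ln(n/m) ≈ 0.927341.
2*ln(n/m) ≈ 1.854682.
m/(2*ln(n/m)) ≈ 36/1.854682 ≈ 19.4103.
floor = 19.
k_max = max(1, 19) = 19.

19


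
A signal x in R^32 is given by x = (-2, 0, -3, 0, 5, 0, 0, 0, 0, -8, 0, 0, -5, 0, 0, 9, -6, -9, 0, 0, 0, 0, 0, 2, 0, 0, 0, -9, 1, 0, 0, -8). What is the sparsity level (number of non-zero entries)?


Non-zero positions: [0, 2, 4, 9, 12, 15, 16, 17, 23, 27, 28, 31].
Sparsity = 12.

12


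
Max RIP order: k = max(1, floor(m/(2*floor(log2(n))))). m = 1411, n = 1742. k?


floor(log2(1742)) = 10.
2*10 = 20.
m/(2*floor(log2(n))) = 1411/20 ≈ 70.55.
floor = 70.
k = max(1, 70) = 70.

70


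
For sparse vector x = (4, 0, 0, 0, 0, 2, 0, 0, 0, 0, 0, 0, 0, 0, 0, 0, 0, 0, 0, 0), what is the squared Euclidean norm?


Non-zero entries: [(0, 4), (5, 2)]
Squares: [16, 4]
||x||_2^2 = sum = 20.

20


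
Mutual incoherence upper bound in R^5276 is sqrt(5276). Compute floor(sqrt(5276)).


72^2 = 5184 <= 5276 < 5329 = 73^2, so 72 <= sqrt(5276) < 73.
floor(sqrt(5276)) = 72.

72


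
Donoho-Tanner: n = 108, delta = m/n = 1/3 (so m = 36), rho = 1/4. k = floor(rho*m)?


m = 1/3*108 = 36.
rho = 1/4.
rho*m = 1/4*36 = 9.
k = floor(9) = 9.

9


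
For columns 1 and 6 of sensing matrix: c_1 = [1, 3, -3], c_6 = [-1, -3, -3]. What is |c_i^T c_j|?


Inner product: 1*-1 + 3*-3 + -3*-3
Products: [-1, -9, 9]
Sum = -1.
|dot| = 1.

1


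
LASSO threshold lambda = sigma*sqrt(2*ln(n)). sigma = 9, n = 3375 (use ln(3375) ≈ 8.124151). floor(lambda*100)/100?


ln(3375) ≈ 8.124151.
2*ln(n) ≈ 16.248302.
sqrt(2*ln(n)) ≈ sqrt(16.248302) ≈ 4.030918.
lambda ≈ 9*4.030918 = 36.278262.
floor(lambda*100)/100 = 36.27.

36.27


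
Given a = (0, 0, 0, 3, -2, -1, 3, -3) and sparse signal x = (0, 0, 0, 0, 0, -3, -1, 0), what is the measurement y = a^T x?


Non-zero terms: ['-1*-3', '3*-1']
Products: [3, -3]
y = sum = 0.

0


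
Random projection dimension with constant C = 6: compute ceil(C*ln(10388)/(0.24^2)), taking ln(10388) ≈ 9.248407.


ln(10388) ≈ 9.248407.
eps^2 = 0.24^2 = 0.0576.
C*ln(N)/eps^2 ≈ 6*9.248407/0.0576 ≈ 963.3757.
m = ceil(963.3757) = 964.

964


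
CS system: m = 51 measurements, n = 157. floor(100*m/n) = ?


100*m/n = 100*51/157 ≈ 32.4841.
floor = 32.

32


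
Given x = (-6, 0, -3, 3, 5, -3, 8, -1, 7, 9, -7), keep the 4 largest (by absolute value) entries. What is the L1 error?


Sorted |x_i| descending: [9, 8, 7, 7, 6, 5, 3, 3, 3, 1, 0]
Keep top 4: [9, 8, 7, 7]
Tail entries: [6, 5, 3, 3, 3, 1, 0]
L1 error = sum of tail = 21.

21


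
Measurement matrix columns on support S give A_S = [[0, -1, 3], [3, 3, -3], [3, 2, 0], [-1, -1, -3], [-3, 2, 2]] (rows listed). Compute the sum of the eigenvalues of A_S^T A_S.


Sum of eigenvalues of A_S^T A_S = trace(A_S^T A_S) = sum of squared column norms of A_S.
A_S^T A_S diagonal: [28, 19, 31].
trace = 28 + 19 + 31 = 78.

78


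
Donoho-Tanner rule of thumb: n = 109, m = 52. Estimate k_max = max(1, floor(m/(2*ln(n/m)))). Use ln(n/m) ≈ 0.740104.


n/m = 109/52.
ln(n/m) ≈ 0.740104.
2*ln(n/m) ≈ 1.480208.
m/(2*ln(n/m)) ≈ 52/1.480208 ≈ 35.1302.
floor = 35.
k_max = max(1, 35) = 35.

35


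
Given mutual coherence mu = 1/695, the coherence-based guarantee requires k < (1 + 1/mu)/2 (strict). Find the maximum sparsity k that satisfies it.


1/mu = 695.
1 + 1/mu = 696.
(1 + 1/mu)/2 = 348 is an integer and the inequality is strict, so k_max = 348 - 1 = 347.

347


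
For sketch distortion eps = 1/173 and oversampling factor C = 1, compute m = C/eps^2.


1/eps = 173.
(1/eps)^2 = 29929.
m = 1*29929 = 29929.

29929


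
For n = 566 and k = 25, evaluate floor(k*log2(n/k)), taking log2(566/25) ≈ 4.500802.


log2(n/k) = log2(566/25) ≈ 4.500802.
k*log2(n/k) ≈ 25*4.500802 = 112.52005.
floor(112.52005) = 112.

112


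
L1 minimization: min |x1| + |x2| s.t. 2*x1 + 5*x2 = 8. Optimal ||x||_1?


Axis intercepts:
  x1 = 4, x2 = 0: L1 = 4
  x1 = 0, x2 = 8/5: L1 = 8/5
x* = (0, 8/5)
||x*||_1 = 8/5.

8/5


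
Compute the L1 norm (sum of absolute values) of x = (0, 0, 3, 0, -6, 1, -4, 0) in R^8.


Non-zero entries: [(2, 3), (4, -6), (5, 1), (6, -4)]
Absolute values: [3, 6, 1, 4]
||x||_1 = sum = 14.

14


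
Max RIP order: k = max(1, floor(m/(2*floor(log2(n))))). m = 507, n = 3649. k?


floor(log2(3649)) = 11.
2*11 = 22.
m/(2*floor(log2(n))) = 507/22 ≈ 23.0455.
floor = 23.
k = max(1, 23) = 23.

23


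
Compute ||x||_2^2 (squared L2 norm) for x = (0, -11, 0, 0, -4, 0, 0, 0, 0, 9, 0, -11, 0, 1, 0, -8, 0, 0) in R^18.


Non-zero entries: [(1, -11), (4, -4), (9, 9), (11, -11), (13, 1), (15, -8)]
Squares: [121, 16, 81, 121, 1, 64]
||x||_2^2 = sum = 404.

404


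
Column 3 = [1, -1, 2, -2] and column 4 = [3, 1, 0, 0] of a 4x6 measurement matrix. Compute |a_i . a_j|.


Inner product: 1*3 + -1*1 + 2*0 + -2*0
Products: [3, -1, 0, 0]
Sum = 2.
|dot| = 2.

2


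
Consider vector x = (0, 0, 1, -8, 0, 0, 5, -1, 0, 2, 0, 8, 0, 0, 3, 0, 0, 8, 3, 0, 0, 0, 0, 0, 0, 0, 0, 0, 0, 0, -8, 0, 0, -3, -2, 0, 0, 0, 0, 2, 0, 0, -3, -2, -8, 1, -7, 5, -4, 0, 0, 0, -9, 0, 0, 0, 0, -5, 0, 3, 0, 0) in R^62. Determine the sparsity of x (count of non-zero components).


Non-zero positions: [2, 3, 6, 7, 9, 11, 14, 17, 18, 30, 33, 34, 39, 42, 43, 44, 45, 46, 47, 48, 52, 57, 59].
Sparsity = 23.

23


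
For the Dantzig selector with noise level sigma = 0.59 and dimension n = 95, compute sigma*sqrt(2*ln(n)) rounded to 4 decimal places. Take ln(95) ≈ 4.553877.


ln(95) ≈ 4.553877.
2*ln(n) ≈ 9.107754.
sqrt(2*ln(n)) ≈ sqrt(9.107754) ≈ 3.017906.
threshold ≈ 0.59*3.017906 = 1.78056454 ≈ 1.7806.

1.7806


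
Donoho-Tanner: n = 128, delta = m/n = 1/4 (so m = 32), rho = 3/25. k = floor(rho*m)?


m = 1/4*128 = 32.
rho = 3/25.
rho*m = 3/25*32 = 3.84.
k = floor(3.84) = 3.

3


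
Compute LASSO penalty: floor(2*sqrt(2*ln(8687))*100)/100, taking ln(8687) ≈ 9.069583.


ln(8687) ≈ 9.069583.
2*ln(n) ≈ 18.139166.
sqrt(2*ln(n)) ≈ sqrt(18.139166) ≈ 4.25901.
lambda ≈ 2*4.25901 = 8.51802.
floor(lambda*100)/100 = 8.51.

8.51


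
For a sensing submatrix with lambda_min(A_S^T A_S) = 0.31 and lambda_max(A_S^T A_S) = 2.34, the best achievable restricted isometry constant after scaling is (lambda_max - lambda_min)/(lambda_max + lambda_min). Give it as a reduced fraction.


lambda_max - lambda_min = 2.34 - 0.31 = 2.03.
lambda_max + lambda_min = 2.34 + 0.31 = 2.65.
delta = 2.03/2.65 = 203/265.

203/265


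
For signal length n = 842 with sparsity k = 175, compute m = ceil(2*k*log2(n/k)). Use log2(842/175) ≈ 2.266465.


log2(n/k) = log2(842/175) ≈ 2.266465.
2*k*log2(n/k) ≈ 2*175*2.266465 = 793.26275.
m = ceil(793.26275) = 794.

794


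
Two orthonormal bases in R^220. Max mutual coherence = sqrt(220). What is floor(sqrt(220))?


14^2 = 196 <= 220 < 225 = 15^2, so 14 <= sqrt(220) < 15.
floor(sqrt(220)) = 14.

14


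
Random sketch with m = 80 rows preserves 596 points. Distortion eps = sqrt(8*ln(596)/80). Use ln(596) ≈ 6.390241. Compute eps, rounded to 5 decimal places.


ln(596) ≈ 6.390241.
8*ln(N)/m ≈ 8*6.390241/80 ≈ 0.6390241.
eps = sqrt(0.6390241) ≈ 0.7993898 ≈ 0.79939.

0.79939
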